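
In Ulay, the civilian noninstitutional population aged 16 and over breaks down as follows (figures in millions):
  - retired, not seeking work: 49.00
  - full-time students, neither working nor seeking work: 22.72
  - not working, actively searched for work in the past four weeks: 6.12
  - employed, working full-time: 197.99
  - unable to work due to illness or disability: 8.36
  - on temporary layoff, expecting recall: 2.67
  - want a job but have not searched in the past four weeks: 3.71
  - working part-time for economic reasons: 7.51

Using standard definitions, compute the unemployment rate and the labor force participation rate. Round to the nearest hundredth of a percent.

Employed = 197.99 + 7.51 = 205.50 million (anyone who worked, including part-time for economic reasons, counts as employed).
Unemployed = 6.12 + 2.67 = 8.79 million (jobless and actively searching, or on temporary layoff).
Labor force = 205.50 + 8.79 = 214.29 million.
Not in labor force = 49.00 + 22.72 + 8.36 + 3.71 = 83.79 million (those not working and not actively searching are outside the labor force — including those who want a job but have given up searching).
Civilian working-age population = 214.29 + 83.79 = 298.08 million.
Unemployment rate = 8.79 / 214.29 = 4.10%.
Labor force participation rate = 214.29 / 298.08 = 71.89%.

Unemployment rate ≈ 4.10%; labor force participation rate ≈ 71.89%.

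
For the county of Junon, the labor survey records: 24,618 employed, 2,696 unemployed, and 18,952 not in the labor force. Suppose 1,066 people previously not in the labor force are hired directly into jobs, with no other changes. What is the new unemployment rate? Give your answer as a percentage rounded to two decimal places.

Initially, labor force = 24,618 + 2,696 = 27,314, so u = 2,696/27,314 = 9.87%.
After the change, employed and labor force both rise by 1,066; unemployed unchanged → E = 25,684, U = 2,696, labor force = 28,380.
New unemployment rate = 2,696 / 28,380 = 9.50%.

New unemployment rate ≈ 9.50%.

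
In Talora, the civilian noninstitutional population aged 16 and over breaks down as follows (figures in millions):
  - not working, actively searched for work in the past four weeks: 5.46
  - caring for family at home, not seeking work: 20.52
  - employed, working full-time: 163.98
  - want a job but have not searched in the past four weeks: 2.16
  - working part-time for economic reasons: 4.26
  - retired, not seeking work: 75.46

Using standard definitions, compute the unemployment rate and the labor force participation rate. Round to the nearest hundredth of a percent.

Employed = 163.98 + 4.26 = 168.24 million (anyone who worked, including part-time for economic reasons, counts as employed).
Unemployed = 5.46 million.
Labor force = 168.24 + 5.46 = 173.70 million.
Not in labor force = 20.52 + 2.16 + 75.46 = 98.14 million (those not working and not actively searching are outside the labor force — including those who want a job but have given up searching).
Civilian working-age population = 173.70 + 98.14 = 271.84 million.
Unemployment rate = 5.46 / 173.70 = 3.14%.
Labor force participation rate = 173.70 / 271.84 = 63.90%.

Unemployment rate ≈ 3.14%; labor force participation rate ≈ 63.90%.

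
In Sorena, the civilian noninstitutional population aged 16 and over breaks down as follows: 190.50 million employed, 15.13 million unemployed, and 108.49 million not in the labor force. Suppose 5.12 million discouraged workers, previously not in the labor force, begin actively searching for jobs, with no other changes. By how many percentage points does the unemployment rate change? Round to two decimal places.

Initially, labor force = 190.50 + 15.13 = 205.63 million, so u = 15.13/205.63 = 7.36%.
After the change, unemployed and labor force both rise by 5.12 → E = 190.50, U = 20.25, labor force = 210.75 million.
New unemployment rate = 20.25 / 210.75 = 9.61%.
Change = 9.61% − 7.36% = +2.25 percentage points.

The unemployment rate changes by +2.25 percentage points.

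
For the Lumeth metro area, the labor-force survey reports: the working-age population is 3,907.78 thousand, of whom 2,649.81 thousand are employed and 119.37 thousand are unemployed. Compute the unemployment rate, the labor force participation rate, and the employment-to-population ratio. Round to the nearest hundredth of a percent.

Labor force = employed + unemployed = 2,649.81 + 119.37 = 2,769.18 thousand.
Unemployment rate = 119.37 / 2,769.18 = 4.31%.
Labor force participation rate = 2,769.18 / 3,907.78 = 70.86%.
Employment-population ratio = 2,649.81 / 3,907.78 = 67.81%.

Unemployment rate ≈ 4.31%; labor force participation rate ≈ 70.86%; employment-population ratio ≈ 67.81%.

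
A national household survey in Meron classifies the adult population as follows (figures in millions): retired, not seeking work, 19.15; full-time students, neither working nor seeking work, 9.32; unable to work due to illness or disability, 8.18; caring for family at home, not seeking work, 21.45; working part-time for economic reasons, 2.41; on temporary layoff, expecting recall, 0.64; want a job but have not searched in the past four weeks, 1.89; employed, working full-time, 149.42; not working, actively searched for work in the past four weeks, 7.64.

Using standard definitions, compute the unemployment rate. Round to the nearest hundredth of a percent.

Unemployment rate ≈ 5.17%.

Employed = 2.41 + 149.42 = 151.83 million (anyone who worked, including part-time for economic reasons, counts as employed).
Unemployed = 0.64 + 7.64 = 8.28 million (jobless and actively searching, or on temporary layoff).
Labor force = 151.83 + 8.28 = 160.11 million.
Unemployment rate = 8.28 / 160.11 = 5.17%.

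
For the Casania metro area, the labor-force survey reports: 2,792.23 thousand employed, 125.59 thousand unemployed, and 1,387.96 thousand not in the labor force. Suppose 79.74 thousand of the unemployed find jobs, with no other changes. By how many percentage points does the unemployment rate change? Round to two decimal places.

The unemployment rate changes by −2.73 percentage points.

Initially, labor force = 2,792.23 + 125.59 = 2,917.82 thousand, so u = 125.59/2,917.82 = 4.30%.
After the change, unemployed falls and employed rises by 79.74; labor force unchanged → E = 2,871.97, U = 45.85, labor force = 2,917.82 thousand.
New unemployment rate = 45.85 / 2,917.82 = 1.57%.
Change = 1.57% − 4.30% = −2.73 percentage points.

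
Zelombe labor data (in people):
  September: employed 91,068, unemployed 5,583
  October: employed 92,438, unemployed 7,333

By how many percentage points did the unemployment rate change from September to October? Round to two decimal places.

September: labor force = 91,068 + 5,583 = 96,651; u = 5,583/96,651 = 5.78%.
October: labor force = 92,438 + 7,333 = 99,771; u = 7,333/99,771 = 7.35%.
Change = 7.35% − 5.78% = +1.57 pp.

The unemployment rate changed by +1.57 percentage points.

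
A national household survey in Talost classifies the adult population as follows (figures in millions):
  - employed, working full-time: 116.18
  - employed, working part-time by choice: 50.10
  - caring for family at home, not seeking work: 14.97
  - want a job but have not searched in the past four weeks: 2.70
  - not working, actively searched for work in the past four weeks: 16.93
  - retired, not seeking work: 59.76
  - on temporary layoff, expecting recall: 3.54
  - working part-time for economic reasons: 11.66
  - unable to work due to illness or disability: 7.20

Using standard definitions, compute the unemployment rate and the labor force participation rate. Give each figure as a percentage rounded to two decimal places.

Employed = 116.18 + 50.10 + 11.66 = 177.94 million (anyone who worked, including part-time for economic reasons, counts as employed).
Unemployed = 16.93 + 3.54 = 20.47 million (jobless and actively searching, or on temporary layoff).
Labor force = 177.94 + 20.47 = 198.41 million.
Not in labor force = 14.97 + 2.70 + 59.76 + 7.20 = 84.63 million (those not working and not actively searching are outside the labor force — including those who want a job but have given up searching).
Civilian working-age population = 198.41 + 84.63 = 283.04 million.
Unemployment rate = 20.47 / 198.41 = 10.32%.
Labor force participation rate = 198.41 / 283.04 = 70.10%.

Unemployment rate ≈ 10.32%; labor force participation rate ≈ 70.10%.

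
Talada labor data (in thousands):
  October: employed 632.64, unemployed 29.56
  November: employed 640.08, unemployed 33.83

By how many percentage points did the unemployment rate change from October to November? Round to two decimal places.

The unemployment rate changed by +0.56 percentage points.

October: labor force = 632.64 + 29.56 = 662.20; u = 29.56/662.20 = 4.46%.
November: labor force = 640.08 + 33.83 = 673.91; u = 33.83/673.91 = 5.02%.
Change = 5.02% − 4.46% = +0.56 pp.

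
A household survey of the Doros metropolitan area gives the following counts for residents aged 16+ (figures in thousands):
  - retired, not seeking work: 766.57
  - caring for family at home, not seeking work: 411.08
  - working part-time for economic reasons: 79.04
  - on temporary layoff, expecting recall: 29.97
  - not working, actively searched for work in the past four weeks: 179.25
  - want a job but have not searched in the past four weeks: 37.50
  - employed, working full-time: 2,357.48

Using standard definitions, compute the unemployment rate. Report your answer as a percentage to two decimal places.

Employed = 79.04 + 2,357.48 = 2,436.52 thousand (anyone who worked, including part-time for economic reasons, counts as employed).
Unemployed = 29.97 + 179.25 = 209.22 thousand (jobless and actively searching, or on temporary layoff).
Labor force = 2,436.52 + 209.22 = 2,645.74 thousand.
Unemployment rate = 209.22 / 2,645.74 = 7.91%.

Unemployment rate ≈ 7.91%.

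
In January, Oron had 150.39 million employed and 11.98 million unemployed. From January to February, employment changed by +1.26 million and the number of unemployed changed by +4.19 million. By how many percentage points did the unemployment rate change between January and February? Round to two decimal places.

The unemployment rate changed by +2.26 percentage points.

January: labor force = 150.39 + 11.98 = 162.37; u = 11.98/162.37 = 7.38%.
February: labor force = 151.65 + 16.17 = 167.82; u = 16.17/167.82 = 9.64%.
Change = 9.64% − 7.38% = +2.26 pp.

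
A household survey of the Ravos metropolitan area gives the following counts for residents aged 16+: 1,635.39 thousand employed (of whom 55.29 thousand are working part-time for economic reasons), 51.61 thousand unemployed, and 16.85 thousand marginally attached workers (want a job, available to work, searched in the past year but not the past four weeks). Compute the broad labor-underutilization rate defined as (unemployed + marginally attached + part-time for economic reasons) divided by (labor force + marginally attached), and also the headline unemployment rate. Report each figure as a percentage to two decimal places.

Broad underutilization rate ≈ 7.26%; headline unemployment rate ≈ 3.06%.

Labor force = 1,635.39 + 51.61 = 1,687.00 thousand.
Numerator = 51.61 + 16.85 + 55.29 = 123.75 thousand.
Denominator = 1,687.00 + 16.85 = 1,703.85 thousand.
Broad rate = 123.75 / 1,703.85 = 7.26%.
Headline unemployment rate = 51.61 / 1,687.00 = 3.06%.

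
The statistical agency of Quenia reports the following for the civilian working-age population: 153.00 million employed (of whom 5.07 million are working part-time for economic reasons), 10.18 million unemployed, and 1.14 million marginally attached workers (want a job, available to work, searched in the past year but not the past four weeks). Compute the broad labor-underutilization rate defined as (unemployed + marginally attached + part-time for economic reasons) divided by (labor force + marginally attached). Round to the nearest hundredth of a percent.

Labor force = 153.00 + 10.18 = 163.18 million.
Numerator = 10.18 + 1.14 + 5.07 = 16.39 million.
Denominator = 163.18 + 1.14 = 164.32 million.
Broad rate = 16.39 / 164.32 = 9.97%.

Broad underutilization rate ≈ 9.97%.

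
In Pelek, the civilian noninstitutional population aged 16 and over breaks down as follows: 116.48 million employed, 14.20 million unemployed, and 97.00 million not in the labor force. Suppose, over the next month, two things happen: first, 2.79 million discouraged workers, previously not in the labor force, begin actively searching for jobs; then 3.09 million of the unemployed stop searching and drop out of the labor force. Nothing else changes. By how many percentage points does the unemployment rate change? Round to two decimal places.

Initially, labor force = 116.48 + 14.20 = 130.68 million, so u = 14.20/130.68 = 10.87%.
After the first change, unemployed and labor force both rise by 2.79 → E = 116.48, U = 16.99, labor force = 133.47 million.
After the second change, unemployed and labor force both fall by 3.09 → E = 116.48, U = 13.90, labor force = 130.38 million.
New unemployment rate = 13.90 / 130.38 = 10.66%.
Change = 10.66% − 10.87% = −0.21 percentage points.

The unemployment rate changes by −0.21 percentage points.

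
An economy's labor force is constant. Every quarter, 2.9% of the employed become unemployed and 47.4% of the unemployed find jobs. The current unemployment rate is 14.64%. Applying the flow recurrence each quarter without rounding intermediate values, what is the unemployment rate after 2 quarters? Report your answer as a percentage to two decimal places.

Unemployment rate after two quarters ≈ 7.96%.

With a fixed labor force, u_{t+1} = u_t + s·(1−u_t) − f·u_t = u_t·(1−s−f) + s.
Here 1−s−f = 0.497 and s = 0.029.
u_1 = 0.146400 × 0.497 + 0.029 = 0.101761.
u_2 = 0.101761 × 0.497 + 0.029 = 0.079575.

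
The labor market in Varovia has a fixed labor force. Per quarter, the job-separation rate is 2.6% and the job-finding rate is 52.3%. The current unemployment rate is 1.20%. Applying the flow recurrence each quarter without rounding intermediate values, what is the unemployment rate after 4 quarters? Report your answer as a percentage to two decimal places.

With a fixed labor force, u_{t+1} = u_t + s·(1−u_t) − f·u_t = u_t·(1−s−f) + s.
Here 1−s−f = 0.451 and s = 0.026.
u_1 = 0.012000 × 0.451 + 0.026 = 0.031412.
u_2 = 0.031412 × 0.451 + 0.026 = 0.040167.
u_3 = 0.040167 × 0.451 + 0.026 = 0.044115.
u_4 = 0.044115 × 0.451 + 0.026 = 0.045896.

Unemployment rate after four quarters ≈ 4.59%.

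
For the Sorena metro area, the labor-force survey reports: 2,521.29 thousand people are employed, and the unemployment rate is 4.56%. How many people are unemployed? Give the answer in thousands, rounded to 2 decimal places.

Let U be the number unemployed. The labor force is E + U, and U/(E+U) = 0.0456.
So U = 0.0456 × 2,521.29 / (1 − 0.0456) = 114.9708 / 0.9544 ≈ 120.46 thousand.

About 120.46 thousand are unemployed.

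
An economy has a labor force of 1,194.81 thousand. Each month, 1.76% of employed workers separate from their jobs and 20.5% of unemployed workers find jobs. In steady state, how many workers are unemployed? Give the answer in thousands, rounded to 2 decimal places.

About 94.47 thousand are unemployed in steady state.

Steady-state unemployment rate u* = s/(s+f) = 1.76/(1.76+20.5) = 0.079066.
Unemployed = u* × labor force = 0.079066 × 1,194.81 ≈ 94.47 thousand.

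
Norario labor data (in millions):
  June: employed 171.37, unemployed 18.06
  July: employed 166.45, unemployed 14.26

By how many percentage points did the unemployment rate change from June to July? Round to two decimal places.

The unemployment rate changed by −1.64 percentage points.

June: labor force = 171.37 + 18.06 = 189.43; u = 18.06/189.43 = 9.53%.
July: labor force = 166.45 + 14.26 = 180.71; u = 14.26/180.71 = 7.89%.
Change = 7.89% − 9.53% = −1.64 pp.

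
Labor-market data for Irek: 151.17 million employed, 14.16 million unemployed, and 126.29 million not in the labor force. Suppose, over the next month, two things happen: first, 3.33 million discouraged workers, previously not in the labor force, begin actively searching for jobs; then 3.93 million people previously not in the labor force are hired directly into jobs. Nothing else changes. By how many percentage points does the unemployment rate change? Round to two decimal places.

The unemployment rate changes by +1.57 percentage points.

Initially, labor force = 151.17 + 14.16 = 165.33 million, so u = 14.16/165.33 = 8.56%.
After the first change, unemployed and labor force both rise by 3.33 → E = 151.17, U = 17.49, labor force = 168.66 million.
After the second change, employed and labor force both rise by 3.93; unemployed unchanged → E = 155.10, U = 17.49, labor force = 172.59 million.
New unemployment rate = 17.49 / 172.59 = 10.13%.
Change = 10.13% − 8.56% = +1.57 percentage points.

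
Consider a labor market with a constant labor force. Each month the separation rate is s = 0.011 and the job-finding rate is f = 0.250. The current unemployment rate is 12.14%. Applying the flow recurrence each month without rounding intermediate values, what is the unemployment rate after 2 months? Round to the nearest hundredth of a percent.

With a fixed labor force, u_{t+1} = u_t + s·(1−u_t) − f·u_t = u_t·(1−s−f) + s.
Here 1−s−f = 0.739 and s = 0.011.
u_1 = 0.121400 × 0.739 + 0.011 = 0.100715.
u_2 = 0.100715 × 0.739 + 0.011 = 0.085428.

Unemployment rate after two months ≈ 8.54%.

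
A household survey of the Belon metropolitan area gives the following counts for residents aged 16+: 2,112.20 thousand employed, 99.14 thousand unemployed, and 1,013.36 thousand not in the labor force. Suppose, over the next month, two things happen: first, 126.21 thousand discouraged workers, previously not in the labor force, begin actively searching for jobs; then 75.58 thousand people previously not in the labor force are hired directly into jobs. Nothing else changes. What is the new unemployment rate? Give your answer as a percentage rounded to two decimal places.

Initially, labor force = 2,112.20 + 99.14 = 2,211.34 thousand, so u = 99.14/2,211.34 = 4.48%.
After the first change, unemployed and labor force both rise by 126.21 → E = 2,112.20, U = 225.35, labor force = 2,337.55 thousand.
After the second change, employed and labor force both rise by 75.58; unemployed unchanged → E = 2,187.78, U = 225.35, labor force = 2,413.13 thousand.
New unemployment rate = 225.35 / 2,413.13 = 9.34%.

New unemployment rate ≈ 9.34%.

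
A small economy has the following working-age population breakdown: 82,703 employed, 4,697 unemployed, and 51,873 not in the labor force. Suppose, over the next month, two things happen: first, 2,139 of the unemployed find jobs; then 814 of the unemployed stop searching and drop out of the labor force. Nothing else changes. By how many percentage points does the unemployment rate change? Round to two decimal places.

Initially, labor force = 82,703 + 4,697 = 87,400, so u = 4,697/87,400 = 5.37%.
After the first change, unemployed falls and employed rises by 2,139; labor force unchanged → E = 84,842, U = 2,558, labor force = 87,400.
After the second change, unemployed and labor force both fall by 814 → E = 84,842, U = 1,744, labor force = 86,586.
New unemployment rate = 1,744 / 86,586 = 2.01%.
Change = 2.01% − 5.37% = −3.36 percentage points.

The unemployment rate changes by −3.36 percentage points.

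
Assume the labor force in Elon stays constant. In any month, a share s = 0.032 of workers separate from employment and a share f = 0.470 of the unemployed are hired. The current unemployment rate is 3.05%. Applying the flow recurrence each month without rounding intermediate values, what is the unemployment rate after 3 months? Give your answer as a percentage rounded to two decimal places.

With a fixed labor force, u_{t+1} = u_t + s·(1−u_t) − f·u_t = u_t·(1−s−f) + s.
Here 1−s−f = 0.498 and s = 0.032.
u_1 = 0.030500 × 0.498 + 0.032 = 0.047189.
u_2 = 0.047189 × 0.498 + 0.032 = 0.055500.
u_3 = 0.055500 × 0.498 + 0.032 = 0.059639.

Unemployment rate after three months ≈ 5.96%.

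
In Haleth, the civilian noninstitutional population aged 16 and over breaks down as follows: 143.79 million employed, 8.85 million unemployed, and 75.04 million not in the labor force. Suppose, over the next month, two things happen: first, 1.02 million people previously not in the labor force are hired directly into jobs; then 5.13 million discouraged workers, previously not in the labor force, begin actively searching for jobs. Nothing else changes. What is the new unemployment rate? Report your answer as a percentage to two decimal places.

Initially, labor force = 143.79 + 8.85 = 152.64 million, so u = 8.85/152.64 = 5.80%.
After the first change, employed and labor force both rise by 1.02; unemployed unchanged → E = 144.81, U = 8.85, labor force = 153.66 million.
After the second change, unemployed and labor force both rise by 5.13 → E = 144.81, U = 13.98, labor force = 158.79 million.
New unemployment rate = 13.98 / 158.79 = 8.80%.

New unemployment rate ≈ 8.80%.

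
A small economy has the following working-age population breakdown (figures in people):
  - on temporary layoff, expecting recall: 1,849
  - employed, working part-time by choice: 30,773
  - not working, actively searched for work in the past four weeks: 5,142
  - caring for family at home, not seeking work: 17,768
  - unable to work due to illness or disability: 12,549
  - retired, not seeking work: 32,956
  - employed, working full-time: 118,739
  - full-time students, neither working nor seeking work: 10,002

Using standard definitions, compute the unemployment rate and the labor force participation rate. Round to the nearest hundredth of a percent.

Unemployment rate ≈ 4.47%; labor force participation rate ≈ 68.11%.

Employed = 30,773 + 118,739 = 149,512.
Unemployed = 1,849 + 5,142 = 6,991 (jobless and actively searching, or on temporary layoff).
Labor force = 149,512 + 6,991 = 156,503.
Not in labor force = 17,768 + 12,549 + 32,956 + 10,002 = 73,275 (those not working and not actively searching are outside the labor force).
Civilian working-age population = 156,503 + 73,275 = 229,778.
Unemployment rate = 6,991 / 156,503 = 4.47%.
Labor force participation rate = 156,503 / 229,778 = 68.11%.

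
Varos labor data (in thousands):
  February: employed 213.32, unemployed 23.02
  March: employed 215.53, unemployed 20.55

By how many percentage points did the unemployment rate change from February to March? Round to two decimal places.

February: labor force = 213.32 + 23.02 = 236.34; u = 23.02/236.34 = 9.74%.
March: labor force = 215.53 + 20.55 = 236.08; u = 20.55/236.08 = 8.70%.
Change = 8.70% − 9.74% = −1.04 pp.

The unemployment rate changed by −1.04 percentage points.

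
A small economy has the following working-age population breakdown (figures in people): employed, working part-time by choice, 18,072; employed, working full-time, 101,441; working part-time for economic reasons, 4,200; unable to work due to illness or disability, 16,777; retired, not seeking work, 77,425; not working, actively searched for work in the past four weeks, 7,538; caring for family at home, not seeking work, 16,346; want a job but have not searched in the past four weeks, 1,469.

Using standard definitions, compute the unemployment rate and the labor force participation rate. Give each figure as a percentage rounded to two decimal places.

Unemployment rate ≈ 5.74%; labor force participation rate ≈ 53.95%.

Employed = 18,072 + 101,441 + 4,200 = 123,713 (anyone who worked, including part-time for economic reasons, counts as employed).
Unemployed = 7,538.
Labor force = 123,713 + 7,538 = 131,251.
Not in labor force = 16,777 + 77,425 + 16,346 + 1,469 = 112,017 (those not working and not actively searching are outside the labor force — including those who want a job but have given up searching).
Civilian working-age population = 131,251 + 112,017 = 243,268.
Unemployment rate = 7,538 / 131,251 = 5.74%.
Labor force participation rate = 131,251 / 243,268 = 53.95%.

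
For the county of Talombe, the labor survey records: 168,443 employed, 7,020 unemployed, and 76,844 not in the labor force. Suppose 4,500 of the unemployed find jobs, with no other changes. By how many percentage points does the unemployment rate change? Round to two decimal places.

Initially, labor force = 168,443 + 7,020 = 175,463, so u = 7,020/175,463 = 4.00%.
After the change, unemployed falls and employed rises by 4,500; labor force unchanged → E = 172,943, U = 2,520, labor force = 175,463.
New unemployment rate = 2,520 / 175,463 = 1.44%.
Change = 1.44% − 4.00% = −2.56 percentage points.

The unemployment rate changes by −2.56 percentage points.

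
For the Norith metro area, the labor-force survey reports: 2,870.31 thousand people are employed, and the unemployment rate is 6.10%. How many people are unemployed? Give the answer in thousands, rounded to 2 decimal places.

About 186.46 thousand are unemployed.

Let U be the number unemployed. The labor force is E + U, and U/(E+U) = 0.0610.
So U = 0.0610 × 2,870.31 / (1 − 0.0610) = 175.0889 / 0.9390 ≈ 186.46 thousand.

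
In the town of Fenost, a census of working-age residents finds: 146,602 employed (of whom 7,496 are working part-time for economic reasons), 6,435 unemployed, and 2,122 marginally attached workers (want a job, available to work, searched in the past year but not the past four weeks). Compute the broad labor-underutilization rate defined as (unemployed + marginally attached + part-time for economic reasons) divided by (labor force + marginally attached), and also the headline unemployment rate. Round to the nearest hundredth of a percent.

Labor force = 146,602 + 6,435 = 153,037.
Numerator = 6,435 + 2,122 + 7,496 = 16,053.
Denominator = 153,037 + 2,122 = 155,159.
Broad rate = 16,053 / 155,159 = 10.35%.
Headline unemployment rate = 6,435 / 153,037 = 4.20%.

Broad underutilization rate ≈ 10.35%; headline unemployment rate ≈ 4.20%.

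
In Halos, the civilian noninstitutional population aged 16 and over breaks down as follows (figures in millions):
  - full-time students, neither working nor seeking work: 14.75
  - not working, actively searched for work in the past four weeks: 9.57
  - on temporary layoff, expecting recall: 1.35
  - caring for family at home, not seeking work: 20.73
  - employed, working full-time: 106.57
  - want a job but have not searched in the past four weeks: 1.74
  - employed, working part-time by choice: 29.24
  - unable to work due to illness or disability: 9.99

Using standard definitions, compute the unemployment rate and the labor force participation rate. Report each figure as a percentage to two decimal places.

Unemployment rate ≈ 7.44%; labor force participation rate ≈ 75.66%.

Employed = 106.57 + 29.24 = 135.81 million.
Unemployed = 9.57 + 1.35 = 10.92 million (jobless and actively searching, or on temporary layoff).
Labor force = 135.81 + 10.92 = 146.73 million.
Not in labor force = 14.75 + 20.73 + 1.74 + 9.99 = 47.21 million (those not working and not actively searching are outside the labor force — including those who want a job but have given up searching).
Civilian working-age population = 146.73 + 47.21 = 193.94 million.
Unemployment rate = 10.92 / 146.73 = 7.44%.
Labor force participation rate = 146.73 / 193.94 = 75.66%.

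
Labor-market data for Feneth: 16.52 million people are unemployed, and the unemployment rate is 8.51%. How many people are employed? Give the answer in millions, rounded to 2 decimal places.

About 177.60 million are employed.

Labor force = U / u = 16.52 / 0.0851 ≈ 194.12 million.
Employed = labor force − unemployed = 194.12 − 16.52 = 177.60 million.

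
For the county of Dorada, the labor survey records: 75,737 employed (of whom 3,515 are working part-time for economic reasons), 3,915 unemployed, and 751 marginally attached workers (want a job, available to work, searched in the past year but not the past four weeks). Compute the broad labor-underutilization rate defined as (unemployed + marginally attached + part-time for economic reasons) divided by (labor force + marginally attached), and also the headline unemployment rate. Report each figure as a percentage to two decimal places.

Broad underutilization rate ≈ 10.17%; headline unemployment rate ≈ 4.92%.

Labor force = 75,737 + 3,915 = 79,652.
Numerator = 3,915 + 751 + 3,515 = 8,181.
Denominator = 79,652 + 751 = 80,403.
Broad rate = 8,181 / 80,403 = 10.17%.
Headline unemployment rate = 3,915 / 79,652 = 4.92%.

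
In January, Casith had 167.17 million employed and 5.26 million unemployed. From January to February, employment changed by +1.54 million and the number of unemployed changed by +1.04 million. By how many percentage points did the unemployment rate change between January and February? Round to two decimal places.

The unemployment rate changed by +0.55 percentage points.

January: labor force = 167.17 + 5.26 = 172.43; u = 5.26/172.43 = 3.05%.
February: labor force = 168.71 + 6.30 = 175.01; u = 6.30/175.01 = 3.60%.
Change = 3.60% − 3.05% = +0.55 pp.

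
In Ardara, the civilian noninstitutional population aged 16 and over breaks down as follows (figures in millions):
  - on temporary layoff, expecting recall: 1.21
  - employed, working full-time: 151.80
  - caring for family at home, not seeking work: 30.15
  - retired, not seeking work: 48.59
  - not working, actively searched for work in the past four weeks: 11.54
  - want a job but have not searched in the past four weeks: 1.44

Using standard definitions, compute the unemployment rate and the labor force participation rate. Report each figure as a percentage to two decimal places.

Employed = 151.80 million.
Unemployed = 1.21 + 11.54 = 12.75 million (jobless and actively searching, or on temporary layoff).
Labor force = 151.80 + 12.75 = 164.55 million.
Not in labor force = 30.15 + 48.59 + 1.44 = 80.18 million (those not working and not actively searching are outside the labor force — including those who want a job but have given up searching).
Civilian working-age population = 164.55 + 80.18 = 244.73 million.
Unemployment rate = 12.75 / 164.55 = 7.75%.
Labor force participation rate = 164.55 / 244.73 = 67.24%.

Unemployment rate ≈ 7.75%; labor force participation rate ≈ 67.24%.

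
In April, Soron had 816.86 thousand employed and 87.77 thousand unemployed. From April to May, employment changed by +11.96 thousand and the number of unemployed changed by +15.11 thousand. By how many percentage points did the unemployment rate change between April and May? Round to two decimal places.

April: labor force = 816.86 + 87.77 = 904.63; u = 87.77/904.63 = 9.70%.
May: labor force = 828.82 + 102.88 = 931.70; u = 102.88/931.70 = 11.04%.
Change = 11.04% − 9.70% = +1.34 pp.

The unemployment rate changed by +1.34 percentage points.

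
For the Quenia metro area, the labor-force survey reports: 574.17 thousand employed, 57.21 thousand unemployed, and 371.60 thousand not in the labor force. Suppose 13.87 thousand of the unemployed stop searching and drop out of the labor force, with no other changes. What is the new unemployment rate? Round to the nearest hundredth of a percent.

Initially, labor force = 574.17 + 57.21 = 631.38 thousand, so u = 57.21/631.38 = 9.06%.
After the change, unemployed and labor force both fall by 13.87 → E = 574.17, U = 43.34, labor force = 617.51 thousand.
New unemployment rate = 43.34 / 617.51 = 7.02%.

New unemployment rate ≈ 7.02%.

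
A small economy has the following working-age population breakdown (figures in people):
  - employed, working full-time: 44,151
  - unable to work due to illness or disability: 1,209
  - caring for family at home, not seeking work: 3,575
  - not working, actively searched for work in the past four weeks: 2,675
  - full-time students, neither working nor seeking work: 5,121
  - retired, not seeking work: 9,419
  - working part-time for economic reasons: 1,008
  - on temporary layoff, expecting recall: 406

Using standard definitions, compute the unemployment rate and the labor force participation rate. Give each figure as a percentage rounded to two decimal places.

Employed = 44,151 + 1,008 = 45,159 (anyone who worked, including part-time for economic reasons, counts as employed).
Unemployed = 2,675 + 406 = 3,081 (jobless and actively searching, or on temporary layoff).
Labor force = 45,159 + 3,081 = 48,240.
Not in labor force = 1,209 + 3,575 + 5,121 + 9,419 = 19,324 (those not working and not actively searching are outside the labor force).
Civilian working-age population = 48,240 + 19,324 = 67,564.
Unemployment rate = 3,081 / 48,240 = 6.39%.
Labor force participation rate = 48,240 / 67,564 = 71.40%.

Unemployment rate ≈ 6.39%; labor force participation rate ≈ 71.40%.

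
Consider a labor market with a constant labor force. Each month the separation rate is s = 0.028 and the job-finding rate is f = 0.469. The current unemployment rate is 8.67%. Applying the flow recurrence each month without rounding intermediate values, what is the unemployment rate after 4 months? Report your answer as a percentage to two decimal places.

With a fixed labor force, u_{t+1} = u_t + s·(1−u_t) − f·u_t = u_t·(1−s−f) + s.
Here 1−s−f = 0.503 and s = 0.028.
u_1 = 0.086700 × 0.503 + 0.028 = 0.071610.
u_2 = 0.071610 × 0.503 + 0.028 = 0.064020.
u_3 = 0.064020 × 0.503 + 0.028 = 0.060202.
u_4 = 0.060202 × 0.503 + 0.028 = 0.058282.

Unemployment rate after four months ≈ 5.83%.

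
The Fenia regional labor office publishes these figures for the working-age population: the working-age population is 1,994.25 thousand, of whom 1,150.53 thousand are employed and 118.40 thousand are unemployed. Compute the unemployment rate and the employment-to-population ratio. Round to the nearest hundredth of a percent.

Labor force = employed + unemployed = 1,150.53 + 118.40 = 1,268.93 thousand.
Unemployment rate = 118.40 / 1,268.93 = 9.33%.
Employment-population ratio = 1,150.53 / 1,994.25 = 57.69%.

Unemployment rate ≈ 9.33%; employment-population ratio ≈ 57.69%.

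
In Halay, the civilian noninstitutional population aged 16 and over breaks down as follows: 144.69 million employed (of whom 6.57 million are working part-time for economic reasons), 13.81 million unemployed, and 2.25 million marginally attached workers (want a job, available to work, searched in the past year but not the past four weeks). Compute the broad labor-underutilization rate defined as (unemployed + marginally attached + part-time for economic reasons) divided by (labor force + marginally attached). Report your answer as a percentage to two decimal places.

Broad underutilization rate ≈ 14.08%.

Labor force = 144.69 + 13.81 = 158.50 million.
Numerator = 13.81 + 2.25 + 6.57 = 22.63 million.
Denominator = 158.50 + 2.25 = 160.75 million.
Broad rate = 22.63 / 160.75 = 14.08%.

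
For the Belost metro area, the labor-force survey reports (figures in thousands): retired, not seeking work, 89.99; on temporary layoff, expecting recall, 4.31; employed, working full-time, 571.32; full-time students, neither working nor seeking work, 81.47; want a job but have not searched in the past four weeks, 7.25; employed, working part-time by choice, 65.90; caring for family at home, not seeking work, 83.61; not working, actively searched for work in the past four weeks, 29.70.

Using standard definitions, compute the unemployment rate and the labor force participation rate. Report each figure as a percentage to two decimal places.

Employed = 571.32 + 65.90 = 637.22 thousand.
Unemployed = 4.31 + 29.70 = 34.01 thousand (jobless and actively searching, or on temporary layoff).
Labor force = 637.22 + 34.01 = 671.23 thousand.
Not in labor force = 89.99 + 81.47 + 7.25 + 83.61 = 262.32 thousand (those not working and not actively searching are outside the labor force — including those who want a job but have given up searching).
Civilian working-age population = 671.23 + 262.32 = 933.55 thousand.
Unemployment rate = 34.01 / 671.23 = 5.07%.
Labor force participation rate = 671.23 / 933.55 = 71.90%.

Unemployment rate ≈ 5.07%; labor force participation rate ≈ 71.90%.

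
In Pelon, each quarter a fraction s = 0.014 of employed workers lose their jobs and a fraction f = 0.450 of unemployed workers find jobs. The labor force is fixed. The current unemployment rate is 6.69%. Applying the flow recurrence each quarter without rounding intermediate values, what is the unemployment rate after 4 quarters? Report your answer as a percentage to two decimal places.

Unemployment rate after four quarters ≈ 3.32%.

With a fixed labor force, u_{t+1} = u_t + s·(1−u_t) − f·u_t = u_t·(1−s−f) + s.
Here 1−s−f = 0.536 and s = 0.014.
u_1 = 0.066900 × 0.536 + 0.014 = 0.049858.
u_2 = 0.049858 × 0.536 + 0.014 = 0.040724.
u_3 = 0.040724 × 0.536 + 0.014 = 0.035828.
u_4 = 0.035828 × 0.536 + 0.014 = 0.033204.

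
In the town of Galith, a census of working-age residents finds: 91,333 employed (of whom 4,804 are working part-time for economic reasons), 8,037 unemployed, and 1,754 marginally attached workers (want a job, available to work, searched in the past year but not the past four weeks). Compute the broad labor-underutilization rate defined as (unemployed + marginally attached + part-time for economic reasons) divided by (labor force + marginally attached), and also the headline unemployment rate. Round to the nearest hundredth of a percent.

Broad underutilization rate ≈ 14.43%; headline unemployment rate ≈ 8.09%.

Labor force = 91,333 + 8,037 = 99,370.
Numerator = 8,037 + 1,754 + 4,804 = 14,595.
Denominator = 99,370 + 1,754 = 101,124.
Broad rate = 14,595 / 101,124 = 14.43%.
Headline unemployment rate = 8,037 / 99,370 = 8.09%.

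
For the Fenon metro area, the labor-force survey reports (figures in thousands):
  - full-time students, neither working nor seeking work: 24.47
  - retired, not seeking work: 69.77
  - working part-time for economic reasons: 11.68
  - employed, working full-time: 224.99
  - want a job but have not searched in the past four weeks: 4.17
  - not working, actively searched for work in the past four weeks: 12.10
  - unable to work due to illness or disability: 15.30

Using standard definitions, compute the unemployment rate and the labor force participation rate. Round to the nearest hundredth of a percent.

Unemployment rate ≈ 4.86%; labor force participation rate ≈ 68.63%.

Employed = 11.68 + 224.99 = 236.67 thousand (anyone who worked, including part-time for economic reasons, counts as employed).
Unemployed = 12.10 thousand.
Labor force = 236.67 + 12.10 = 248.77 thousand.
Not in labor force = 24.47 + 69.77 + 4.17 + 15.30 = 113.71 thousand (those not working and not actively searching are outside the labor force — including those who want a job but have given up searching).
Civilian working-age population = 248.77 + 113.71 = 362.48 thousand.
Unemployment rate = 12.10 / 248.77 = 4.86%.
Labor force participation rate = 248.77 / 362.48 = 68.63%.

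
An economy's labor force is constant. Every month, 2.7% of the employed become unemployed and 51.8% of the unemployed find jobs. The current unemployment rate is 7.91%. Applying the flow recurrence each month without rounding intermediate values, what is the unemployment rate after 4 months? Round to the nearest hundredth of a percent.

With a fixed labor force, u_{t+1} = u_t + s·(1−u_t) − f·u_t = u_t·(1−s−f) + s.
Here 1−s−f = 0.455 and s = 0.027.
u_1 = 0.079100 × 0.455 + 0.027 = 0.062991.
u_2 = 0.062991 × 0.455 + 0.027 = 0.055661.
u_3 = 0.055661 × 0.455 + 0.027 = 0.052326.
u_4 = 0.052326 × 0.455 + 0.027 = 0.050808.

Unemployment rate after four months ≈ 5.08%.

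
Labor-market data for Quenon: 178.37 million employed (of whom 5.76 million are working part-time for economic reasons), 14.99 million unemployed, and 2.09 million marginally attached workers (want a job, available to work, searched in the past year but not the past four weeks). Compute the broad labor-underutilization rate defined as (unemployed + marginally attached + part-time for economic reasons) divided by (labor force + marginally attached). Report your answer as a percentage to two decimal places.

Labor force = 178.37 + 14.99 = 193.36 million.
Numerator = 14.99 + 2.09 + 5.76 = 22.84 million.
Denominator = 193.36 + 2.09 = 195.45 million.
Broad rate = 22.84 / 195.45 = 11.69%.

Broad underutilization rate ≈ 11.69%.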